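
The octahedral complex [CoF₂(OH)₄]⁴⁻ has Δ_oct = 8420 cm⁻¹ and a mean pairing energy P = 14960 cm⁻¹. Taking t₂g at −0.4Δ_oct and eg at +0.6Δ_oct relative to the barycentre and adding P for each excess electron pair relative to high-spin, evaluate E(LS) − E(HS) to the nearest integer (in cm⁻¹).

Ligand charges: 2×(-1) from F⁻ and 4×(-1) from OH⁻ sum to -6; with overall charge -4, Co is +2.
Co²⁺: group 9, so d-count = 9 − 2 = 7.
High-spin: t₂g⁵ eg², CFSE = -0.8Δ_oct = -6736 cm⁻¹.
Low-spin t₂g⁶ eg¹ gives -1.8Δ_oct = -15156 cm⁻¹, but forming 1 extra pair costs 1P = 14960 cm⁻¹, so E(LS) = -15156 + 14960 = -196 cm⁻¹.
The difference is -196 − (-6736) = 6540 cm⁻¹, so high-spin lies lower.

6540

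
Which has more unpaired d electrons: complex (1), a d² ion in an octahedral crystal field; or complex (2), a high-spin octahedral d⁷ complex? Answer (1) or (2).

(1): t₂g² eg⁰ → 2 unpaired.
(2): t₂g⁵ eg² → 3 unpaired.
So (2) has more unpaired electrons.

(2)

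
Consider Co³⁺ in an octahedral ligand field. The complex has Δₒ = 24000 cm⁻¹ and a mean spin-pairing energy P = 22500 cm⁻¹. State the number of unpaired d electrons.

0

Co³⁺: group 9, so d-count = 9 − 3 = 6.
With Δₒ > P the complex is low-spin.
That gives t₂g⁶ eg⁰.
Unpaired electrons: 0.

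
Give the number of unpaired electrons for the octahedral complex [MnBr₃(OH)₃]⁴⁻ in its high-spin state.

5

Ligand charges: 3×(-1) from Br⁻ and 3×(-1) from OH⁻ sum to -6; with overall charge -4, Mn is +2.
Mn²⁺: group 7, so d-count = 7 − 2 = 5.
Configuration: t2g^3 e_g^2, giving 5 unpaired electrons.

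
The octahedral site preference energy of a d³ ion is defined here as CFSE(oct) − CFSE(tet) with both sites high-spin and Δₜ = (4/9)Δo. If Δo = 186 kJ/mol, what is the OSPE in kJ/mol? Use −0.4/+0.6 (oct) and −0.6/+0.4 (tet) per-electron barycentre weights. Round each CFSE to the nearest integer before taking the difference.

-157

Octahedral (high-spin): t₂g³ eg⁰, CFSE = 3(−0.4) + 0(+0.6) = -1.2Δo = -1.2 × 186 = -223 kJ/mol.
Tetrahedral: e² t₂¹, CFSE = 2(−0.6) + 1(+0.4) = -0.8Δₜ = -0.8 × (4/9) × 186 = -66 kJ/mol.
OSPE = CFSE(oct) − CFSE(tet) = -223 − (-66) = -157 kJ/mol.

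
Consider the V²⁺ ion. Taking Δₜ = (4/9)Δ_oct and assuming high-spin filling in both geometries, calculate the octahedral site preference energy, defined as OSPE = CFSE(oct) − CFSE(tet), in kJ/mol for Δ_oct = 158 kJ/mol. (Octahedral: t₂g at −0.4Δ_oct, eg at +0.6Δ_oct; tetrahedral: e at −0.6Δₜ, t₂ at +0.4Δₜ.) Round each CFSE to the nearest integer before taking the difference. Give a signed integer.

V²⁺: group 5, so d-count = 5 − 2 = 3.
Octahedral (high-spin): t₂g³ eg⁰, CFSE = 3(−0.4) + 0(+0.6) = -1.2Δ_oct = -1.2 × 158 = -190 kJ/mol.
In a tetrahedral site the filling is e² t₂¹: CFSE(tet) = -0.8Δₜ = -0.8 × (4/9)(158) = -56 kJ/mol.
Subtracting, OSPE = -190 − (-56) = -134 kJ/mol.

-134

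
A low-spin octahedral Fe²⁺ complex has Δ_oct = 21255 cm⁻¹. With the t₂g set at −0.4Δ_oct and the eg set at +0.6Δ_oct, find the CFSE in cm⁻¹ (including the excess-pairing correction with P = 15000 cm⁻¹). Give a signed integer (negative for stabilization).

Fe sits in group 8; removing 2 electrons leaves Fe²⁺ with 8 − 2 = 6 d electrons.
Configuration: t₂g⁶ eg⁰.
The orbital stabilization is -2.4Δ_oct = -2.4 × 21255 = -51012 cm⁻¹.
High-spin d⁶ would be t₂g⁴ eg² with 1 pair; low-spin has 3, so 2 excess pairs cost +2P = +30000 cm⁻¹.
Combining: -51012 + 30000 = -21012 cm⁻¹.

-21012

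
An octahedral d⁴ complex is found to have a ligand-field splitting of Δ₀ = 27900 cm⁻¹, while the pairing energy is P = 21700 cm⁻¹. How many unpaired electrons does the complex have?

2

With Δ₀ > P the complex is low-spin.
Filling d⁴ accordingly: t₂g⁴ eg⁰.
Unpaired electrons: 2.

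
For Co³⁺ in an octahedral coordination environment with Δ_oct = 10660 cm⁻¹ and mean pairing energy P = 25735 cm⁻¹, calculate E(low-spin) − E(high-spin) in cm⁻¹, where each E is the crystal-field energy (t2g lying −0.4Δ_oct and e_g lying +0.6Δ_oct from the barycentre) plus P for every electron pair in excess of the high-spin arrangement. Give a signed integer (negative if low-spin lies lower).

Co sits in group 9; removing 3 electrons leaves Co³⁺ with 9 − 3 = 6 d electrons.
High-spin: t2g^4 e_g^2, CFSE = -0.4Δ_oct = -4264 cm⁻¹.
Low-spin: t2g^6 e_g^0, orbital CFSE = -2.4Δ_oct = -25584 cm⁻¹; plus 2 excess pairs × P = +51470 cm⁻¹; total 25886 cm⁻¹.
E(LS) − E(HS) = 25886 − (-4264) = 30150 cm⁻¹.

30150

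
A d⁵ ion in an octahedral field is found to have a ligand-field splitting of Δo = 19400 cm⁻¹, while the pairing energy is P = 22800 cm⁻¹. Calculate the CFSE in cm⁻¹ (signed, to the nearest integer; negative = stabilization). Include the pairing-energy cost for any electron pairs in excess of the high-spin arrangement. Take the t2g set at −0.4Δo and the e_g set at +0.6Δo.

0

Δo < P, so pairing is avoided: the ground state is high-spin.
That gives t2g^3 e_g^2.
Orbital CFSE = 0.0Δo = 0.0 × 19400 = 0 cm⁻¹.
High-spin has no excess pairs, so no pairing correction applies.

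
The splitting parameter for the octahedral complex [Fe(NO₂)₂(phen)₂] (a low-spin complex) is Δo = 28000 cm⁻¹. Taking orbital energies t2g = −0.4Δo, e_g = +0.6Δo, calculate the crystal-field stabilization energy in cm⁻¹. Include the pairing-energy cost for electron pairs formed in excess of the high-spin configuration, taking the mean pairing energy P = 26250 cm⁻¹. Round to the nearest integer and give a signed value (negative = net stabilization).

-14700

Ligand charges: 2×(-1) from NO₂⁻ and 2×(+0) from phen sum to -2; with overall charge +0, Fe is +2.
Group 8 minus oxidation state +2 gives a d⁶ configuration for Fe²⁺.
Configuration: t2g^6 e_g^0.
Orbital CFSE = 6(-0.4) + 0(0.6) = -2.4Δo = -2.4 × 28000 = -67200 cm⁻¹.
High-spin d⁶ would be t2g^4 e_g^2 with 1 pair; low-spin has 3, so 2 excess pairs cost +2P = +52500 cm⁻¹.
Net CFSE = -67200 + 52500 = -14700 cm⁻¹.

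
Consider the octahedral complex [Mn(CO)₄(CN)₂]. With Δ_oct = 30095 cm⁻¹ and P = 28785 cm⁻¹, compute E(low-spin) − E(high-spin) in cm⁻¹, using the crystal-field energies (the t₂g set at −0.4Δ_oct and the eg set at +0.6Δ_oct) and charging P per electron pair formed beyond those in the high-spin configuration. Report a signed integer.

Ligand charges: 4×(+0) from CO and 2×(-1) from CN⁻ sum to -2; with overall charge +0, Mn is +2.
Mn is in group 7, so Mn²⁺ is d⁵ (7 − 2 = 5).
High-spin d⁵ fills as t₂g³ eg² with CFSE 3(−0.4) + 2(+0.6) = 0.0Δ_oct = 0 cm⁻¹.
Low-spin: t₂g⁵ eg⁰, orbital CFSE = -2.0Δ_oct = -60190 cm⁻¹; plus 2 excess pairs × P = +57570 cm⁻¹; total -2620 cm⁻¹.
Thus E(LS) − E(HS) = -2620 cm⁻¹.

-2620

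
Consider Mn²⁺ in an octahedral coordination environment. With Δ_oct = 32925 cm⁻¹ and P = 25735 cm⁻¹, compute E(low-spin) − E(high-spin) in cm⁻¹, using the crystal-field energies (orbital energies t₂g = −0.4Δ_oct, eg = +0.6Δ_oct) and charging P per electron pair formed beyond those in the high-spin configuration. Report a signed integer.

Mn is in group 7, so Mn²⁺ is d⁵ (7 − 2 = 5).
In the high-spin limit (t₂g³ eg²) the orbital term is 0.0Δ_oct = 0 cm⁻¹, with no excess pairing.
Low-spin t₂g⁵ eg⁰ gives -2.0Δ_oct = -65850 cm⁻¹, but forming 2 extra pairs costs 2P = 51470 cm⁻¹, so E(LS) = -65850 + 51470 = -14380 cm⁻¹.
The difference is -14380 − (0) = -14380 cm⁻¹, so low-spin lies lower.

-14380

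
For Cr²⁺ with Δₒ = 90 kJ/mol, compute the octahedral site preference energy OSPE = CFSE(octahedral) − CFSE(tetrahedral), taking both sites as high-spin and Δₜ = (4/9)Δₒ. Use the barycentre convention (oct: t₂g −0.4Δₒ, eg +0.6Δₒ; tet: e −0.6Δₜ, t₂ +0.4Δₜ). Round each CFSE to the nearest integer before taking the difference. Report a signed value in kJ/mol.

-38

Cr is in group 6, so Cr²⁺ is d⁴ (6 − 2 = 4).
In an octahedral site d⁴ (HS) is t₂g³ eg¹, giving CFSE(oct) = -0.6Δₒ = -54 kJ/mol.
In a tetrahedral site the filling is e² t₂²: CFSE(tet) = -0.4Δₜ = -0.4 × (4/9)(90) = -16 kJ/mol.
OSPE = CFSE(oct) − CFSE(tet) = -54 − (-16) = -38 kJ/mol.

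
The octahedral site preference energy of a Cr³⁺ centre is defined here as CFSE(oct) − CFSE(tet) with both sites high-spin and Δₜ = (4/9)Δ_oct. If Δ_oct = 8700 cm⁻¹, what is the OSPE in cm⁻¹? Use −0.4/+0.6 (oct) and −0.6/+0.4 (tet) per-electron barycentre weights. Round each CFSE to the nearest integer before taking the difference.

-7347

Cr³⁺: group 6, so d-count = 6 − 3 = 3.
Octahedral (high-spin): t2g^3 e_g^0, CFSE = 3(−0.4) + 0(+0.6) = -1.2Δ_oct = -1.2 × 8700 = -10440 cm⁻¹.
Tetrahedral e^2 t2^1 gives -0.8Δₜ = -0.8 × (4/9) × 8700 = -3093 cm⁻¹.
OSPE = -10440 − (-3093) = -7347 cm⁻¹.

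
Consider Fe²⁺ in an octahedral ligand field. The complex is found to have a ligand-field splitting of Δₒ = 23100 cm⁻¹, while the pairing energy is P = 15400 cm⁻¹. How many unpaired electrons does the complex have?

0

Fe sits in group 8; removing 2 electrons leaves Fe²⁺ with 8 − 2 = 6 d electrons.
Since Δₒ = 23100 cm⁻¹ > P = 15400 cm⁻¹, the complex adopts the low-spin configuration.
Configuration: t₂g⁶ eg⁰.
Unpaired electrons: 0.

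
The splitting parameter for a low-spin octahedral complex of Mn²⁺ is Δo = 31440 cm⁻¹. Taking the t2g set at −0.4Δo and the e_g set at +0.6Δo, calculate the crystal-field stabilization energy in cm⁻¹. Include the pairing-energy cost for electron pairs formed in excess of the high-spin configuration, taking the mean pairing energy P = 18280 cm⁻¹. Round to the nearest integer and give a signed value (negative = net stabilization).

Mn sits in group 7; removing 2 electrons leaves Mn²⁺ with 7 − 2 = 5 d electrons.
Electron filling gives t2g^5 e_g^0.
The orbital stabilization is -2.0Δo = -2.0 × 31440 = -62880 cm⁻¹.
High-spin d⁵ would be t2g^3 e_g^2 with 0 pairs; low-spin has 2, so 2 excess pairs cost +2P = +36560 cm⁻¹.
Net CFSE = -62880 + 36560 = -26320 cm⁻¹.

-26320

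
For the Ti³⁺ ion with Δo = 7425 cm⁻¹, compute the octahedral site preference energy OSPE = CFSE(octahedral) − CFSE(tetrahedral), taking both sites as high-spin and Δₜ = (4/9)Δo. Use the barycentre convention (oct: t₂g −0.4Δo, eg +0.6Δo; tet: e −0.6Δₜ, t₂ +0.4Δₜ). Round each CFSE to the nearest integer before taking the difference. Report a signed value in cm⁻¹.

Group 4 minus oxidation state +3 gives a d¹ configuration for Ti³⁺.
In an octahedral site d¹ (HS) is t₂g¹ eg⁰, giving CFSE(oct) = -0.4Δo = -2970 cm⁻¹.
Tetrahedral: e¹ t₂⁰, CFSE = 1(−0.6) + 0(+0.4) = -0.6Δₜ = -0.6 × (4/9) × 7425 = -1980 cm⁻¹.
OSPE = -2970 − (-1980) = -990 cm⁻¹.

-990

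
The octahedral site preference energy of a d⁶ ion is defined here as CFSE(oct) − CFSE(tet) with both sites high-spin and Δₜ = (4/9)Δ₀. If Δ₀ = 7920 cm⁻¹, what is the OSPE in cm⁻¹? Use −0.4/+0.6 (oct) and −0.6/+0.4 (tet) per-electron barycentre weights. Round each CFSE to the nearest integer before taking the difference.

-1056

In an octahedral site d⁶ (HS) is t₂g⁴ eg², giving CFSE(oct) = -0.4Δ₀ = -3168 cm⁻¹.
In a tetrahedral site the filling is e³ t₂³: CFSE(tet) = -0.6Δₜ = -0.6 × (4/9)(7920) = -2112 cm⁻¹.
OSPE = -3168 − (-2112) = -1056 cm⁻¹.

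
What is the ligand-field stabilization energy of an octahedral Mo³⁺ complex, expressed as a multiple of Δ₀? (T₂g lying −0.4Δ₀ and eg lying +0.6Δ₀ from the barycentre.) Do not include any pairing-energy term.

Group 6 minus oxidation state +3 gives a d³ configuration for Mo³⁺.
Configuration: t₂g³ eg⁰.
CFSE = 3(-0.4Δ₀) + 0(0.6Δ₀) = -1.2Δ₀ + 0.0Δ₀ = -1.2Δ₀.

-1.2 Δ₀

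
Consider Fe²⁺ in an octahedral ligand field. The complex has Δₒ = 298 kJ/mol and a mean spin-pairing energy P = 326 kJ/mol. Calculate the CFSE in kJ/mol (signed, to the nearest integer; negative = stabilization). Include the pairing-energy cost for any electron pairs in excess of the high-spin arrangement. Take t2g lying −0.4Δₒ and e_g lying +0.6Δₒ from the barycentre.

-119

Group 8 minus oxidation state +2 gives a d⁶ configuration for Fe²⁺.
Since Δₒ = 298 kJ/mol < P = 326 kJ/mol, the complex adopts the high-spin configuration.
Filling d⁶ accordingly: t2g^4 e_g^2.
Orbital CFSE = -0.4Δₒ = -0.4 × 298 = -119 kJ/mol.
High-spin has no excess pairs, so no pairing correction applies.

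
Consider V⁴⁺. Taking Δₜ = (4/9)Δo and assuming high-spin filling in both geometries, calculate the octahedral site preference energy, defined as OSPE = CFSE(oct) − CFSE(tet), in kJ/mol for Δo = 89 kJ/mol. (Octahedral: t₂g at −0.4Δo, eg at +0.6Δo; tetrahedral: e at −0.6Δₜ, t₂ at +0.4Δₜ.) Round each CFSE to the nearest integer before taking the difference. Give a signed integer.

-12

Group 5 minus oxidation state +4 gives a d¹ configuration for V⁴⁺.
Octahedral high-spin t2g^1 e_g^0: CFSE = -0.4 × 89 = -36 kJ/mol.
In a tetrahedral site the filling is e^1 t2^0: CFSE(tet) = -0.6Δₜ = -0.6 × (4/9)(89) = -24 kJ/mol.
Subtracting, OSPE = -36 − (-24) = -12 kJ/mol.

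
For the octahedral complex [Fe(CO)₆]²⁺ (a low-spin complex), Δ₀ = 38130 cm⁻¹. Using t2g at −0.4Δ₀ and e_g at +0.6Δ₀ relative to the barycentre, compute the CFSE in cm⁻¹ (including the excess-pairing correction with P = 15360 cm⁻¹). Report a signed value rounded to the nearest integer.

-60792

CO is neutral, so the +2 overall charge sits on Fe: oxidation state +2.
Fe is in group 8, so Fe²⁺ is d⁶ (8 − 2 = 6).
Configuration: t2g^6 e_g^0.
The orbital stabilization is -2.4Δ₀ = -2.4 × 38130 = -91512 cm⁻¹.
Pairing penalty: 3 pairs vs 1 in the high-spin reference → 2 extra × P = 30720 cm⁻¹.
Net CFSE = -91512 + 30720 = -60792 cm⁻¹.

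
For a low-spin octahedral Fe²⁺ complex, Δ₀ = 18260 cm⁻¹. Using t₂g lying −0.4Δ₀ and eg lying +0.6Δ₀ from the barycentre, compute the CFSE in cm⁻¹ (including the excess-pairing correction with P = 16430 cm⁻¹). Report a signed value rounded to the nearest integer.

-10964

Fe²⁺: group 8, so d-count = 8 − 2 = 6.
Electron filling gives t₂g⁶ eg⁰.
CFSE(orbital) = 6×(-0.4Δ₀) + 0×(0.6Δ₀) = -2.4Δ₀; with Δ₀ = 18260 cm⁻¹ that is -43824 cm⁻¹.
High-spin d⁶ would be t₂g⁴ eg² with 1 pair; low-spin has 3, so 2 excess pairs cost +2P = +32860 cm⁻¹.
Overall CFSE = -43824 + 32860 = -10964 cm⁻¹.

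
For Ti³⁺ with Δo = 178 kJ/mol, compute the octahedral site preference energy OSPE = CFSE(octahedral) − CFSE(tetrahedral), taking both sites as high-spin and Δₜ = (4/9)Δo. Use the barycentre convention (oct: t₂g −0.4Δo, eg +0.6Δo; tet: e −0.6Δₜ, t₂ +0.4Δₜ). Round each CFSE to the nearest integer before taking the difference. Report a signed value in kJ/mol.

Ti is in group 4, so Ti³⁺ is d¹ (4 − 3 = 1).
Octahedral (high-spin): t₂g¹ eg⁰, CFSE = 1(−0.4) + 0(+0.6) = -0.4Δo = -0.4 × 178 = -71 kJ/mol.
In a tetrahedral site the filling is e¹ t₂⁰: CFSE(tet) = -0.6Δₜ = -0.6 × (4/9)(178) = -47 kJ/mol.
OSPE = -71 − (-47) = -24 kJ/mol.

-24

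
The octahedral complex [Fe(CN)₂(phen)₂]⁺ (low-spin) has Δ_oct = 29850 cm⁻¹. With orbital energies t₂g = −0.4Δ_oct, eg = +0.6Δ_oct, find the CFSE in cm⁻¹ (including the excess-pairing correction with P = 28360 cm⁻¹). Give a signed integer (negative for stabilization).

Ligand charges: 2×(-1) from CN⁻ and 2×(+0) from phen sum to -2; with overall charge +1, Fe is +3.
Fe sits in group 8; removing 3 electrons leaves Fe³⁺ with 8 − 3 = 5 d electrons.
The d⁵ electrons fill as t₂g⁵ eg⁰.
Orbital CFSE = 5(-0.4) + 0(0.6) = -2.0Δ_oct = -2.0 × 29850 = -59700 cm⁻¹.
Pairing penalty: 2 pairs vs 0 in the high-spin reference → 2 extra × P = 56720 cm⁻¹.
Overall CFSE = -59700 + 56720 = -2980 cm⁻¹.

-2980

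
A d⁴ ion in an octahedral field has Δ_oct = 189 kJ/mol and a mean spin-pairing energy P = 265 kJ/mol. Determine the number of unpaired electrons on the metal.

With Δ_oct < P the complex is high-spin.
Filling d⁴ accordingly: t2g^3 e_g^1.
Unpaired electrons: 4.

4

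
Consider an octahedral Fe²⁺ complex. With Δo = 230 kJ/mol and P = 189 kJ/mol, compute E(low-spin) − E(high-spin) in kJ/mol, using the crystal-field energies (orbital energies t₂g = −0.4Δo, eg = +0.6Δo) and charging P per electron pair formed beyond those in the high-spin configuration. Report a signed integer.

Fe sits in group 8; removing 2 electrons leaves Fe²⁺ with 8 − 2 = 6 d electrons.
In the high-spin limit (t₂g⁴ eg²) the orbital term is -0.4Δo = -92 kJ/mol, with no excess pairing.
Low-spin: t₂g⁶ eg⁰, orbital CFSE = -2.4Δo = -552 kJ/mol; plus 2 excess pairs × P = +378 kJ/mol; total -174 kJ/mol.
E(LS) − E(HS) = -174 − (-92) = -82 kJ/mol.

-82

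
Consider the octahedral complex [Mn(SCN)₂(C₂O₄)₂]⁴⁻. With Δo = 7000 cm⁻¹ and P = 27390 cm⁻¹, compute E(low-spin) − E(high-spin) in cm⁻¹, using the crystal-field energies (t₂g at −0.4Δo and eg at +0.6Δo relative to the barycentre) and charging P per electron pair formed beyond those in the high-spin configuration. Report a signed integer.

40780

Ligand charges: 2×(-1) from SCN⁻ and 2×(-2) from C₂O₄²⁻ sum to -6; with overall charge -4, Mn is +2.
Mn is in group 7, so Mn²⁺ is d⁵ (7 − 2 = 5).
High-spin: t₂g³ eg², CFSE = 0.0Δo = 0 cm⁻¹.
For low-spin the configuration is t₂g⁵ eg⁰: orbital energy -2.0 × 7000 = -14000 cm⁻¹, and 2 additional pairs relative to high-spin add 54780 cm⁻¹, giving 40780 cm⁻¹.
E(LS) − E(HS) = 40780 − (0) = 40780 cm⁻¹.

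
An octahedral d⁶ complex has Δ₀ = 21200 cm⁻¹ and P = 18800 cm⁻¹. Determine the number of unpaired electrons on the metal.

Since Δ₀ = 21200 cm⁻¹ > P = 18800 cm⁻¹, the complex adopts the low-spin configuration.
Configuration: t₂g⁶ eg⁰.
Unpaired electrons: 0.

0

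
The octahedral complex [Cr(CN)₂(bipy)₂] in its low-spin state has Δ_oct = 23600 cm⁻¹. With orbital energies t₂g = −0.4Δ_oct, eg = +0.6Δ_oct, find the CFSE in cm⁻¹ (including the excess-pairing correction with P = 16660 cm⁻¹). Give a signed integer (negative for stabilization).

Ligand charges: 2×(-1) from CN⁻ and 2×(+0) from bipy sum to -2; with overall charge +0, Cr is +2.
Cr sits in group 6; removing 2 electrons leaves Cr²⁺ with 6 − 2 = 4 d electrons.
Electron filling gives t₂g⁴ eg⁰.
CFSE(orbital) = 4×(-0.4Δ_oct) + 0×(0.6Δ_oct) = -1.6Δ_oct; with Δ_oct = 23600 cm⁻¹ that is -37760 cm⁻¹.
Pairing penalty: 1 pair vs 0 in the high-spin reference → 1 extra × P = 16660 cm⁻¹.
Overall CFSE = -37760 + 16660 = -21100 cm⁻¹.

-21100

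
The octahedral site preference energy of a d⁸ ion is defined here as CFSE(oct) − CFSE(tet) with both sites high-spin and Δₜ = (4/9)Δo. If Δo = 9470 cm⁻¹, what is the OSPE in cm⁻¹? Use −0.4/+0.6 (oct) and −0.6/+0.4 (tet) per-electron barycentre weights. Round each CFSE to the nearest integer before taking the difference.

-7997

Octahedral (high-spin): t2g^6 e_g^2, CFSE = 6(−0.4) + 2(+0.6) = -1.2Δo = -1.2 × 9470 = -11364 cm⁻¹.
Tetrahedral e^4 t2^4 gives -0.8Δₜ = -0.8 × (4/9) × 9470 = -3367 cm⁻¹.
OSPE = -11364 − (-3367) = -7997 cm⁻¹.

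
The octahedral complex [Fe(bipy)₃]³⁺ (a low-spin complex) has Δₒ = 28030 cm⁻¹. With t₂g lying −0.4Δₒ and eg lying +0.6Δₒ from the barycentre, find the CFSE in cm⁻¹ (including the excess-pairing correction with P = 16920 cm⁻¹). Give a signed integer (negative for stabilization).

bipy is neutral, so the +3 overall charge sits on Fe: oxidation state +3.
Fe is in group 8, so Fe³⁺ is d⁵ (8 − 3 = 5).
Electron filling gives t₂g⁵ eg⁰.
CFSE(orbital) = 5×(-0.4Δₒ) + 0×(0.6Δₒ) = -2.0Δₒ; with Δₒ = 28030 cm⁻¹ that is -56060 cm⁻¹.
Pairing penalty: 2 pairs vs 0 in the high-spin reference → 2 extra × P = 33840 cm⁻¹.
Net CFSE = -56060 + 33840 = -22220 cm⁻¹.

-22220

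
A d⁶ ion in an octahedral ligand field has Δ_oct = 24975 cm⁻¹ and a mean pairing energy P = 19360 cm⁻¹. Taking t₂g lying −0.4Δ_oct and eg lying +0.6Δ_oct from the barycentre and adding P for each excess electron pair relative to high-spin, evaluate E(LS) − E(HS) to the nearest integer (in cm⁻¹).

High-spin d⁶ fills as t₂g⁴ eg² with CFSE 4(−0.4) + 2(+0.6) = -0.4Δ_oct = -9990 cm⁻¹.
For low-spin the configuration is t₂g⁶ eg⁰: orbital energy -2.4 × 24975 = -59940 cm⁻¹, and 2 additional pairs relative to high-spin add 38720 cm⁻¹, giving -21220 cm⁻¹.
E(LS) − E(HS) = -21220 − (-9990) = -11230 cm⁻¹.

-11230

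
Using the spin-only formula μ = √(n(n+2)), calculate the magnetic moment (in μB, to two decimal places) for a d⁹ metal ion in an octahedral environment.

1.73 μB

For octahedral d⁹ the high- and low-spin configurations coincide.
Configuration: t₂g⁶ eg³ → 1 unpaired electron.
μ(spin-only) = √[1(1+2)] = √3 ≈ 1.73 μB.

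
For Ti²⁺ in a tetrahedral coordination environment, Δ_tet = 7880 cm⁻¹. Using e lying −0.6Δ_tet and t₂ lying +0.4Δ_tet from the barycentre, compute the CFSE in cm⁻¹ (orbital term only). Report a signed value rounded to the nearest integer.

-9456

Ti²⁺: group 4, so d-count = 4 − 2 = 2.
Tetrahedral splitting is small, so the complex is high-spin.
Electron filling gives e² t₂⁰.
Orbital CFSE = 2(-0.6) + 0(0.4) = -1.2Δ_tet = -1.2 × 7880 = -9456 cm⁻¹.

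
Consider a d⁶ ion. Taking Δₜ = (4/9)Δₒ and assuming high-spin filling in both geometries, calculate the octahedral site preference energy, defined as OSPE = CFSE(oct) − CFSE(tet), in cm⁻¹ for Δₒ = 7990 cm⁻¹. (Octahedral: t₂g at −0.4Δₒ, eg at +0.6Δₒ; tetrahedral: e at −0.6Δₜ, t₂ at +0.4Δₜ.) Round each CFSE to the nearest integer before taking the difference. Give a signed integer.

-1065

Octahedral (high-spin): t2g^4 e_g^2, CFSE = 4(−0.4) + 2(+0.6) = -0.4Δₒ = -0.4 × 7990 = -3196 cm⁻¹.
In a tetrahedral site the filling is e^3 t2^3: CFSE(tet) = -0.6Δₜ = -0.6 × (4/9)(7990) = -2131 cm⁻¹.
Subtracting, OSPE = -3196 − (-2131) = -1065 cm⁻¹.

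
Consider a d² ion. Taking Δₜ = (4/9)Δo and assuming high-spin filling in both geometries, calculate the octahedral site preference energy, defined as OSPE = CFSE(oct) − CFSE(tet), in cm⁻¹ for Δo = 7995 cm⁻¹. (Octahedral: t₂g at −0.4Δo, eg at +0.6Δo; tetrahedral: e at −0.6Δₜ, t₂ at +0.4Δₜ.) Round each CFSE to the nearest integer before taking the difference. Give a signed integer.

Octahedral high-spin t₂g² eg⁰: CFSE = -0.8 × 7995 = -6396 cm⁻¹.
Tetrahedral: e² t₂⁰, CFSE = 2(−0.6) + 0(+0.4) = -1.2Δₜ = -1.2 × (4/9) × 7995 = -4264 cm⁻¹.
OSPE = -6396 − (-4264) = -2132 cm⁻¹.

-2132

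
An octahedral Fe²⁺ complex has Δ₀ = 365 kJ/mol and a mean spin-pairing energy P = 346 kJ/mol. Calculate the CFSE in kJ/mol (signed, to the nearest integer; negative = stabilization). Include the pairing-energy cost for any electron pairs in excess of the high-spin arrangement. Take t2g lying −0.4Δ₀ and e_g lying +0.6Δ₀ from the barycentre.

-184

Fe²⁺: group 8, so d-count = 8 − 2 = 6.
Here Δ₀ > P (365 > 346), so the low-spin state is favoured.
Filling d⁶ accordingly: t2g^6 e_g^0.
Orbital CFSE = -2.4Δ₀ = -2.4 × 365 = -876 kJ/mol.
Excess pairs vs high-spin: 3 − 1 = 2; pairing cost = +692 kJ/mol.
Net CFSE = -876 + 692 = -184 kJ/mol.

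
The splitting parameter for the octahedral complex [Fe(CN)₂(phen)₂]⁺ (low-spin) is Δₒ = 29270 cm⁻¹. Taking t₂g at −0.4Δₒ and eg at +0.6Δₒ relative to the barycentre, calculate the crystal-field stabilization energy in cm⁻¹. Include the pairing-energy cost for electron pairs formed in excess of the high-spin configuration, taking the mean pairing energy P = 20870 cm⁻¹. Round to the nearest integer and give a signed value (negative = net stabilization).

-16800

Ligand charges: 2×(-1) from CN⁻ and 2×(+0) from phen sum to -2; with overall charge +1, Fe is +3.
Fe sits in group 8; removing 3 electrons leaves Fe³⁺ with 8 − 3 = 5 d electrons.
The d⁵ electrons fill as t₂g⁵ eg⁰.
Orbital CFSE = 5(-0.4) + 0(0.6) = -2.0Δₒ = -2.0 × 29270 = -58540 cm⁻¹.
Relative to high-spin t₂g³ eg² (0 paired), the low-spin configuration has 2 additional pairs, contributing +2 × 20870 = +41740 cm⁻¹.
Net CFSE = -58540 + 41740 = -16800 cm⁻¹.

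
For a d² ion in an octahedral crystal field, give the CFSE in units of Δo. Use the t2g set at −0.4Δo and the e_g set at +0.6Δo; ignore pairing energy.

-0.8 Δo

For octahedral d² the high- and low-spin configurations coincide.
Configuration: t2g^2 e_g^0.
CFSE = 2(-0.4Δo) + 0(0.6Δo) = -0.8Δo + 0.0Δo = -0.8Δo.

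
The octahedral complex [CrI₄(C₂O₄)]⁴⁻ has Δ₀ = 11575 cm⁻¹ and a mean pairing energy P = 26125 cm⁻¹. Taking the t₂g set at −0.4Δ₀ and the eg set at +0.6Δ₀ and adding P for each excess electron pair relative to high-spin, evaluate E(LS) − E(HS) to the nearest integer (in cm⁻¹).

Ligand charges: 4×(-1) from I⁻ and 1×(-2) from C₂O₄²⁻ sum to -6; with overall charge -4, Cr is +2.
Cr²⁺: group 6, so d-count = 6 − 2 = 4.
In the high-spin limit (t₂g³ eg¹) the orbital term is -0.6Δ₀ = -6945 cm⁻¹, with no excess pairing.
Low-spin t₂g⁴ eg⁰ gives -1.6Δ₀ = -18520 cm⁻¹, but forming 1 extra pair costs 1P = 26125 cm⁻¹, so E(LS) = -18520 + 26125 = 7605 cm⁻¹.
The difference is 7605 − (-6945) = 14550 cm⁻¹, so high-spin lies lower.

14550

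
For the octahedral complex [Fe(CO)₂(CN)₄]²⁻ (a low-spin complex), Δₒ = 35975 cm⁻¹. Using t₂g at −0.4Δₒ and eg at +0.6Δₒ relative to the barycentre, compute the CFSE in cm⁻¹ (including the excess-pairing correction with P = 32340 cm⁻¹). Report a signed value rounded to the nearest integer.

-21660

Ligand charges: 2×(+0) from CO and 4×(-1) from CN⁻ sum to -4; with overall charge -2, Fe is +2.
Fe sits in group 8; removing 2 electrons leaves Fe²⁺ with 8 − 2 = 6 d electrons.
Electron filling gives t₂g⁶ eg⁰.
The orbital stabilization is -2.4Δₒ = -2.4 × 35975 = -86340 cm⁻¹.
Relative to high-spin t₂g⁴ eg² (1 paired), the low-spin configuration has 2 additional pairs, contributing +2 × 32340 = +64680 cm⁻¹.
Net CFSE = -86340 + 64680 = -21660 cm⁻¹.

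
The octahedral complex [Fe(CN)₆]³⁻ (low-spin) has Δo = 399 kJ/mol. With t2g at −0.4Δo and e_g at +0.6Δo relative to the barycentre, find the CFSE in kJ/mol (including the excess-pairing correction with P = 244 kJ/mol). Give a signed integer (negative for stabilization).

-310

Each CN⁻ contributes -1; 6 × (-1) = -6. With overall charge -3, Fe is in the +3 oxidation state.
Fe³⁺: group 8, so d-count = 8 − 3 = 5.
Configuration: t2g^5 e_g^0.
The orbital stabilization is -2.0Δo = -2.0 × 399 = -798 kJ/mol.
Pairing penalty: 2 pairs vs 0 in the high-spin reference → 2 extra × P = 488 kJ/mol.
Net CFSE = -798 + 488 = -310 kJ/mol.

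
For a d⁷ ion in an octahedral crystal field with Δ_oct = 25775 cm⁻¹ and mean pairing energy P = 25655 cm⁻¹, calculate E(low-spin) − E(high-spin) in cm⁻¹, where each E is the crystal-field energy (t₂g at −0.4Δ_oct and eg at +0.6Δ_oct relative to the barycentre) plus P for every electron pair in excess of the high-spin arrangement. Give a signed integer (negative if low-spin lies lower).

High-spin: t₂g⁵ eg², CFSE = -0.8Δ_oct = -20620 cm⁻¹.
Low-spin t₂g⁶ eg¹ gives -1.8Δ_oct = -46395 cm⁻¹, but forming 1 extra pair costs 1P = 25655 cm⁻¹, so E(LS) = -46395 + 25655 = -20740 cm⁻¹.
E(LS) − E(HS) = -20740 − (-20620) = -120 cm⁻¹.

-120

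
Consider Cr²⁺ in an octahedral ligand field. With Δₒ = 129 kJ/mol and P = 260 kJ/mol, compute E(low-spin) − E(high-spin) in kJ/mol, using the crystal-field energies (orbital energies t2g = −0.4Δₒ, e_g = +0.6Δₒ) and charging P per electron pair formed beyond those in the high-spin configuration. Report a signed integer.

131

Cr²⁺: group 6, so d-count = 6 − 2 = 4.
High-spin d⁴ fills as t2g^3 e_g^1 with CFSE 3(−0.4) + 1(+0.6) = -0.6Δₒ = -77 kJ/mol.
Low-spin: t2g^4 e_g^0, orbital CFSE = -1.6Δₒ = -206 kJ/mol; plus 1 excess pair × P = +260 kJ/mol; total 54 kJ/mol.
Thus E(LS) − E(HS) = 131 kJ/mol.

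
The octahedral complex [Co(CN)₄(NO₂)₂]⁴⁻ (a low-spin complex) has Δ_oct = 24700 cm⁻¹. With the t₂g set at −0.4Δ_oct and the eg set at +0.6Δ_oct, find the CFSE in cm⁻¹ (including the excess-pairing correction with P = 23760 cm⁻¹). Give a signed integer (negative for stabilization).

Ligand charges: 4×(-1) from CN⁻ and 2×(-1) from NO₂⁻ sum to -6; with overall charge -4, Co is +2.
Group 9 minus oxidation state +2 gives a d⁷ configuration for Co²⁺.
The d⁷ electrons fill as t₂g⁶ eg¹.
Orbital CFSE = 6(-0.4) + 1(0.6) = -1.8Δ_oct = -1.8 × 24700 = -44460 cm⁻¹.
High-spin d⁷ would be t₂g⁵ eg² with 2 pairs; low-spin has 3, so 1 excess pair costs +1P = +23760 cm⁻¹.
Combining: -44460 + 23760 = -20700 cm⁻¹.

-20700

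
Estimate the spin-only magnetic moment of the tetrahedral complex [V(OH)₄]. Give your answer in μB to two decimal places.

1.73 μB

Each OH⁻ contributes -1; 4 × (-1) = -4. With overall charge +0, V is in the +4 oxidation state.
V is in group 5, so V⁴⁺ is d¹ (5 − 4 = 1).
Tetrahedral fields are weak (Δₜ ≈ 4/9 Δₒ), so electrons fill high-spin.
Configuration: e¹ t₂⁰ → 1 unpaired electron.
μ(spin-only) = √[1(1+2)] = √3 ≈ 1.73 μB.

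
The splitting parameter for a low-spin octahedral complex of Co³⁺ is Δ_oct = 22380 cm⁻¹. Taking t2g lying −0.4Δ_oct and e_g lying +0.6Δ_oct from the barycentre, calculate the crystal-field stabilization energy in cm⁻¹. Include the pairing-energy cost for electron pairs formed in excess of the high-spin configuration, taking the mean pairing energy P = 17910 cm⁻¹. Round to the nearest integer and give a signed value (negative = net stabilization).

-17892

Co sits in group 9; removing 3 electrons leaves Co³⁺ with 9 − 3 = 6 d electrons.
Electron filling gives t2g^6 e_g^0.
The orbital stabilization is -2.4Δ_oct = -2.4 × 22380 = -53712 cm⁻¹.
Pairing penalty: 3 pairs vs 1 in the high-spin reference → 2 extra × P = 35820 cm⁻¹.
Overall CFSE = -53712 + 35820 = -17892 cm⁻¹.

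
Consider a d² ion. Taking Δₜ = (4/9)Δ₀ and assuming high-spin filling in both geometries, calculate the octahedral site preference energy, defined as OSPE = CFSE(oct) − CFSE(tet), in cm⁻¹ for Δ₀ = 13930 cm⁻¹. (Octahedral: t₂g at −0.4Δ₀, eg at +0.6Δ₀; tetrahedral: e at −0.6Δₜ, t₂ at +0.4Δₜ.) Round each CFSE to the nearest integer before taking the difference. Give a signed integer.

Octahedral (high-spin): t₂g² eg⁰, CFSE = 2(−0.4) + 0(+0.6) = -0.8Δ₀ = -0.8 × 13930 = -11144 cm⁻¹.
In a tetrahedral site the filling is e² t₂⁰: CFSE(tet) = -1.2Δₜ = -1.2 × (4/9)(13930) = -7429 cm⁻¹.
OSPE = CFSE(oct) − CFSE(tet) = -11144 − (-7429) = -3715 cm⁻¹.

-3715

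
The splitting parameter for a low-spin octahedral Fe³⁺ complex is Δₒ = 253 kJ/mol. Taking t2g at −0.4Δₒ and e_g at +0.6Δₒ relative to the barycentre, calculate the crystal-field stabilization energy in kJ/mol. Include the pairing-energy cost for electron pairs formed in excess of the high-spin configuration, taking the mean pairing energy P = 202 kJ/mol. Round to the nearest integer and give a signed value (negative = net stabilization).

Fe³⁺: group 8, so d-count = 8 − 3 = 5.
Configuration: t2g^5 e_g^0.
Orbital CFSE = 5(-0.4) + 0(0.6) = -2.0Δₒ = -2.0 × 253 = -506 kJ/mol.
Pairing penalty: 2 pairs vs 0 in the high-spin reference → 2 extra × P = 404 kJ/mol.
Net CFSE = -506 + 404 = -102 kJ/mol.

-102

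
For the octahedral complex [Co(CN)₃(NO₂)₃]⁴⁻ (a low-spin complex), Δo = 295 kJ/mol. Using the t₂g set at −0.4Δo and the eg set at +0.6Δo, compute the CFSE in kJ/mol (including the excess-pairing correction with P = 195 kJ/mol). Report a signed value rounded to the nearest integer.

Ligand charges: 3×(-1) from CN⁻ and 3×(-1) from NO₂⁻ sum to -6; with overall charge -4, Co is +2.
Co is in group 9, so Co²⁺ is d⁷ (9 − 2 = 7).
Configuration: t₂g⁶ eg¹.
Orbital CFSE = 6(-0.4) + 1(0.6) = -1.8Δo = -1.8 × 295 = -531 kJ/mol.
Relative to high-spin t₂g⁵ eg² (2 paired), the low-spin configuration has 1 additional pair, contributing +1 × 195 = +195 kJ/mol.
Combining: -531 + 195 = -336 kJ/mol.

-336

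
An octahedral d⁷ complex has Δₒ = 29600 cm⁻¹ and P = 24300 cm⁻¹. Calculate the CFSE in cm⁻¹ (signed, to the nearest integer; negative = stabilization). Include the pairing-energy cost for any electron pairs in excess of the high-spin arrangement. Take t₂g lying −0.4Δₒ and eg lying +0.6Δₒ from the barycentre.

Δₒ > P, so pairing is preferred: the ground state is low-spin.
Configuration: t₂g⁶ eg¹.
Orbital CFSE = -1.8Δₒ = -1.8 × 29600 = -53280 cm⁻¹.
Excess pairs vs high-spin: 3 − 2 = 1; pairing cost = +24300 cm⁻¹.
Net CFSE = -53280 + 24300 = -28980 cm⁻¹.

-28980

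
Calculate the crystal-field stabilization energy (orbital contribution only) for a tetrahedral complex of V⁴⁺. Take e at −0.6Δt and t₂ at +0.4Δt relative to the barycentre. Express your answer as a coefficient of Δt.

V is in group 5, so V⁴⁺ is d¹ (5 − 4 = 1).
With tetrahedral geometry the complex is necessarily high-spin.
Configuration: e¹ t₂⁰.
CFSE = 1(-0.6Δt) + 0(0.4Δt) = -0.6Δt + 0.0Δt = -0.6Δt.

-0.6 Δt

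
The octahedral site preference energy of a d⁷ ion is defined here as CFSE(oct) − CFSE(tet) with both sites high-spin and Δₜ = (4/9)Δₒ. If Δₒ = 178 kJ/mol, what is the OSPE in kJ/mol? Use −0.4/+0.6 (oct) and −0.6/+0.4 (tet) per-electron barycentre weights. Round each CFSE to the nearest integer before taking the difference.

Octahedral high-spin t2g^5 e_g^2: CFSE = -0.8 × 178 = -142 kJ/mol.
Tetrahedral e^4 t2^3 gives -1.2Δₜ = -1.2 × (4/9) × 178 = -95 kJ/mol.
OSPE = -142 − (-95) = -47 kJ/mol.

-47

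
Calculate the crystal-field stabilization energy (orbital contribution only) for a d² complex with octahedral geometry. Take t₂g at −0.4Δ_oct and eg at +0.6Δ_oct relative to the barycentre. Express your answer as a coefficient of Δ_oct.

-0.8 Δ_oct

Configuration: t₂g² eg⁰.
CFSE = 2(-0.4Δ_oct) + 0(0.6Δ_oct) = -0.8Δ_oct + 0.0Δ_oct = -0.8Δ_oct.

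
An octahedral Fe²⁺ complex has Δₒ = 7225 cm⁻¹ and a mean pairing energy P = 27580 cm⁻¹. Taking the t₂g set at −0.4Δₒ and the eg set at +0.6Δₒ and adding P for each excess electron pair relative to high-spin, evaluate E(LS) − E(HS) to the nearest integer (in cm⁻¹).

40710

Fe sits in group 8; removing 2 electrons leaves Fe²⁺ with 8 − 2 = 6 d electrons.
High-spin: t₂g⁴ eg², CFSE = -0.4Δₒ = -2890 cm⁻¹.
For low-spin the configuration is t₂g⁶ eg⁰: orbital energy -2.4 × 7225 = -17340 cm⁻¹, and 2 additional pairs relative to high-spin add 55160 cm⁻¹, giving 37820 cm⁻¹.
E(LS) − E(HS) = 37820 − (-2890) = 40710 cm⁻¹.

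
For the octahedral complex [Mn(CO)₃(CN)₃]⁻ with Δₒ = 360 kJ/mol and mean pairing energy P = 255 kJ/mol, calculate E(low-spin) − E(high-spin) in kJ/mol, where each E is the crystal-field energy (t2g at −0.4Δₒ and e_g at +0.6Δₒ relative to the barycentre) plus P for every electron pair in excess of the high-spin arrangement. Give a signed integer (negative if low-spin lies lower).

-210

Ligand charges: 3×(+0) from CO and 3×(-1) from CN⁻ sum to -3; with overall charge -1, Mn is +2.
Mn sits in group 7; removing 2 electrons leaves Mn²⁺ with 7 − 2 = 5 d electrons.
In the high-spin limit (t2g^3 e_g^2) the orbital term is 0.0Δₒ = 0 kJ/mol, with no excess pairing.
Low-spin: t2g^5 e_g^0, orbital CFSE = -2.0Δₒ = -720 kJ/mol; plus 2 excess pairs × P = +510 kJ/mol; total -210 kJ/mol.
The difference is -210 − (0) = -210 kJ/mol, so low-spin lies lower.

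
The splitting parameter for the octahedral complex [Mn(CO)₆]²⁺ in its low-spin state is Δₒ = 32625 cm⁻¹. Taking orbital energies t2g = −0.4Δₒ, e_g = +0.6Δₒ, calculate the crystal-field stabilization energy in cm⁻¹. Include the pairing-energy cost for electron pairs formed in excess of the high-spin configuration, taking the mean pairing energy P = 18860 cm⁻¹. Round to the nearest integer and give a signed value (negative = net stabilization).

CO is neutral, so the +2 overall charge sits on Mn: oxidation state +2.
Mn is in group 7, so Mn²⁺ is d⁵ (7 − 2 = 5).
Configuration: t2g^5 e_g^0.
Orbital CFSE = 5(-0.4) + 0(0.6) = -2.0Δₒ = -2.0 × 32625 = -65250 cm⁻¹.
High-spin d⁵ would be t2g^3 e_g^2 with 0 pairs; low-spin has 2, so 2 excess pairs cost +2P = +37720 cm⁻¹.
Combining: -65250 + 37720 = -27530 cm⁻¹.

-27530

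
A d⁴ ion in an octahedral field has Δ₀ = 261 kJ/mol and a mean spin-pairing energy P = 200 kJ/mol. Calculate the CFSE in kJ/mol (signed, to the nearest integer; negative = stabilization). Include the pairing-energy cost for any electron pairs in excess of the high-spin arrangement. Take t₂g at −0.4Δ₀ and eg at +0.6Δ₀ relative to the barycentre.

-218

With Δ₀ > P the complex is low-spin.
Configuration: t₂g⁴ eg⁰.
Orbital CFSE = -1.6Δ₀ = -1.6 × 261 = -418 kJ/mol.
Excess pairs vs high-spin: 1 − 0 = 1; pairing cost = +200 kJ/mol.
Net CFSE = -418 + 200 = -218 kJ/mol.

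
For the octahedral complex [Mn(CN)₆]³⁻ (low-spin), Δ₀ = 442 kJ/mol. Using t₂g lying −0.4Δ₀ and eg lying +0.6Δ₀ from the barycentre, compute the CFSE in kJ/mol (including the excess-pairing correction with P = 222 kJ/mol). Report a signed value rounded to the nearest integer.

Each CN⁻ contributes -1; 6 × (-1) = -6. With overall charge -3, Mn is in the +3 oxidation state.
Mn is in group 7, so Mn³⁺ is d⁴ (7 − 3 = 4).
Configuration: t₂g⁴ eg⁰.
Orbital CFSE = 4(-0.4) + 0(0.6) = -1.6Δ₀ = -1.6 × 442 = -707 kJ/mol.
High-spin d⁴ would be t₂g³ eg¹ with 0 pairs; low-spin has 1, so 1 excess pair costs +1P = +222 kJ/mol.
Overall CFSE = -707 + 222 = -485 kJ/mol.

-485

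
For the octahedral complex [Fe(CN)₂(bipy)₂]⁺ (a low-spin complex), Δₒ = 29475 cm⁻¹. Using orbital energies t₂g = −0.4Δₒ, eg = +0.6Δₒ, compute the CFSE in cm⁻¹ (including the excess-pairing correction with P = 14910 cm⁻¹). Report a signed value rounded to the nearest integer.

-29130

Ligand charges: 2×(-1) from CN⁻ and 2×(+0) from bipy sum to -2; with overall charge +1, Fe is +3.
Fe is in group 8, so Fe³⁺ is d⁵ (8 − 3 = 5).
Configuration: t₂g⁵ eg⁰.
The orbital stabilization is -2.0Δₒ = -2.0 × 29475 = -58950 cm⁻¹.
High-spin d⁵ would be t₂g³ eg² with 0 pairs; low-spin has 2, so 2 excess pairs cost +2P = +29820 cm⁻¹.
Overall CFSE = -58950 + 29820 = -29130 cm⁻¹.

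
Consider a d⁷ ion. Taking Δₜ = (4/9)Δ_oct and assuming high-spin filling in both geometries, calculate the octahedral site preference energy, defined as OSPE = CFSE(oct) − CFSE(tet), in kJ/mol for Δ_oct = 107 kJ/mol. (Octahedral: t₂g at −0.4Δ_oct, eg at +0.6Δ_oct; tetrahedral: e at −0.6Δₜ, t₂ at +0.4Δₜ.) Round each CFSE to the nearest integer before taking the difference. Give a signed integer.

-29

In an octahedral site d⁷ (HS) is t₂g⁵ eg², giving CFSE(oct) = -0.8Δ_oct = -86 kJ/mol.
In a tetrahedral site the filling is e⁴ t₂³: CFSE(tet) = -1.2Δₜ = -1.2 × (4/9)(107) = -57 kJ/mol.
Subtracting, OSPE = -86 − (-57) = -29 kJ/mol.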